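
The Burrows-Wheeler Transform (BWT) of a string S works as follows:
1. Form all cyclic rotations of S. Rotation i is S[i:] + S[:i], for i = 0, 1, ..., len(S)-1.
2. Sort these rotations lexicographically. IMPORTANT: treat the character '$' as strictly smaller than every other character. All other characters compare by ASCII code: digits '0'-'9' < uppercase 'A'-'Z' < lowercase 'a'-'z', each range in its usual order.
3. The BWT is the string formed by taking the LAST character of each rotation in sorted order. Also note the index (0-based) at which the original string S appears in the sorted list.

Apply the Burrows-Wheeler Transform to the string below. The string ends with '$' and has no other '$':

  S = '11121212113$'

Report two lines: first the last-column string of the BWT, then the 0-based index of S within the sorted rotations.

Answer: 3$1222111111
1

Derivation:
All 12 rotations (rotation i = S[i:]+S[:i]):
  rot[0] = 11121212113$
  rot[1] = 1121212113$1
  rot[2] = 121212113$11
  rot[3] = 21212113$111
  rot[4] = 1212113$1112
  rot[5] = 212113$11121
  rot[6] = 12113$111212
  rot[7] = 2113$1112121
  rot[8] = 113$11121212
  rot[9] = 13$111212121
  rot[10] = 3$1112121211
  rot[11] = $11121212113
Sorted (with $ < everything):
  sorted[0] = $11121212113  (last char: '3')
  sorted[1] = 11121212113$  (last char: '$')
  sorted[2] = 1121212113$1  (last char: '1')
  sorted[3] = 113$11121212  (last char: '2')
  sorted[4] = 12113$111212  (last char: '2')
  sorted[5] = 1212113$1112  (last char: '2')
  sorted[6] = 121212113$11  (last char: '1')
  sorted[7] = 13$111212121  (last char: '1')
  sorted[8] = 2113$1112121  (last char: '1')
  sorted[9] = 212113$11121  (last char: '1')
  sorted[10] = 21212113$111  (last char: '1')
  sorted[11] = 3$1112121211  (last char: '1')
Last column: 3$1222111111
Original string S is at sorted index 1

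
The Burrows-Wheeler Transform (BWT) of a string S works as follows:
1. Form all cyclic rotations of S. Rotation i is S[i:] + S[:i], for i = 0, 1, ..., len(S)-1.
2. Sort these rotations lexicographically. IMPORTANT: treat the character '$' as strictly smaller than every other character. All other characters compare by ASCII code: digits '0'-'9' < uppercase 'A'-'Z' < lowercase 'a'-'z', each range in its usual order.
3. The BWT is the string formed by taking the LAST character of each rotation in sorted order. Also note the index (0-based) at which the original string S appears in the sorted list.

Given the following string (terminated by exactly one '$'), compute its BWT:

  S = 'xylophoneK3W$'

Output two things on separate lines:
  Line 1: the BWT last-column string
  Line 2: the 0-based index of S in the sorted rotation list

Answer: WKe3npyohlo$x
11

Derivation:
All 13 rotations (rotation i = S[i:]+S[:i]):
  rot[0] = xylophoneK3W$
  rot[1] = ylophoneK3W$x
  rot[2] = lophoneK3W$xy
  rot[3] = ophoneK3W$xyl
  rot[4] = phoneK3W$xylo
  rot[5] = honeK3W$xylop
  rot[6] = oneK3W$xyloph
  rot[7] = neK3W$xylopho
  rot[8] = eK3W$xylophon
  rot[9] = K3W$xylophone
  rot[10] = 3W$xylophoneK
  rot[11] = W$xylophoneK3
  rot[12] = $xylophoneK3W
Sorted (with $ < everything):
  sorted[0] = $xylophoneK3W  (last char: 'W')
  sorted[1] = 3W$xylophoneK  (last char: 'K')
  sorted[2] = K3W$xylophone  (last char: 'e')
  sorted[3] = W$xylophoneK3  (last char: '3')
  sorted[4] = eK3W$xylophon  (last char: 'n')
  sorted[5] = honeK3W$xylop  (last char: 'p')
  sorted[6] = lophoneK3W$xy  (last char: 'y')
  sorted[7] = neK3W$xylopho  (last char: 'o')
  sorted[8] = oneK3W$xyloph  (last char: 'h')
  sorted[9] = ophoneK3W$xyl  (last char: 'l')
  sorted[10] = phoneK3W$xylo  (last char: 'o')
  sorted[11] = xylophoneK3W$  (last char: '$')
  sorted[12] = ylophoneK3W$x  (last char: 'x')
Last column: WKe3npyohlo$x
Original string S is at sorted index 11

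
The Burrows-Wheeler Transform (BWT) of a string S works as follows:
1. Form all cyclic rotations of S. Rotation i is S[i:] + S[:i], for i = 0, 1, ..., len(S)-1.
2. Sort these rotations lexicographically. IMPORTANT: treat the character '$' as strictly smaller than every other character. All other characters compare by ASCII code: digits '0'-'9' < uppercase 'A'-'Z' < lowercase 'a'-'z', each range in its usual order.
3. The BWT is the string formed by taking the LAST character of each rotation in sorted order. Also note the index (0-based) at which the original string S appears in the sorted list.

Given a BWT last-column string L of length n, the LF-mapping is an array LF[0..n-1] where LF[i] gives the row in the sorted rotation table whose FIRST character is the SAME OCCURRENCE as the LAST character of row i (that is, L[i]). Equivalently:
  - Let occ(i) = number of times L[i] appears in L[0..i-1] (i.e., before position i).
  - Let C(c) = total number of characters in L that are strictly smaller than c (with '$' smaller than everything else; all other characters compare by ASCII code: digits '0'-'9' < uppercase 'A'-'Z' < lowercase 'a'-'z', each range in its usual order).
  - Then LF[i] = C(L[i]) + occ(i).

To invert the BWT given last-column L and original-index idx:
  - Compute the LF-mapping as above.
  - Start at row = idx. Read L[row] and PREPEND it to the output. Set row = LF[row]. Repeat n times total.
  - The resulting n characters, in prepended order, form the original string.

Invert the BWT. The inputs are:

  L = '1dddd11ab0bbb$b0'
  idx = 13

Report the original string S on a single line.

Answer: d0d11abbbd0bbd1$

Derivation:
LF mapping: 3 12 13 14 15 4 5 6 7 1 8 9 10 0 11 2
Walk LF starting at row 13, prepending L[row]:
  step 1: row=13, L[13]='$', prepend. Next row=LF[13]=0
  step 2: row=0, L[0]='1', prepend. Next row=LF[0]=3
  step 3: row=3, L[3]='d', prepend. Next row=LF[3]=14
  step 4: row=14, L[14]='b', prepend. Next row=LF[14]=11
  step 5: row=11, L[11]='b', prepend. Next row=LF[11]=9
  step 6: row=9, L[9]='0', prepend. Next row=LF[9]=1
  step 7: row=1, L[1]='d', prepend. Next row=LF[1]=12
  step 8: row=12, L[12]='b', prepend. Next row=LF[12]=10
  step 9: row=10, L[10]='b', prepend. Next row=LF[10]=8
  step 10: row=8, L[8]='b', prepend. Next row=LF[8]=7
  step 11: row=7, L[7]='a', prepend. Next row=LF[7]=6
  step 12: row=6, L[6]='1', prepend. Next row=LF[6]=5
  step 13: row=5, L[5]='1', prepend. Next row=LF[5]=4
  step 14: row=4, L[4]='d', prepend. Next row=LF[4]=15
  step 15: row=15, L[15]='0', prepend. Next row=LF[15]=2
  step 16: row=2, L[2]='d', prepend. Next row=LF[2]=13
Reversed output: d0d11abbbd0bbd1$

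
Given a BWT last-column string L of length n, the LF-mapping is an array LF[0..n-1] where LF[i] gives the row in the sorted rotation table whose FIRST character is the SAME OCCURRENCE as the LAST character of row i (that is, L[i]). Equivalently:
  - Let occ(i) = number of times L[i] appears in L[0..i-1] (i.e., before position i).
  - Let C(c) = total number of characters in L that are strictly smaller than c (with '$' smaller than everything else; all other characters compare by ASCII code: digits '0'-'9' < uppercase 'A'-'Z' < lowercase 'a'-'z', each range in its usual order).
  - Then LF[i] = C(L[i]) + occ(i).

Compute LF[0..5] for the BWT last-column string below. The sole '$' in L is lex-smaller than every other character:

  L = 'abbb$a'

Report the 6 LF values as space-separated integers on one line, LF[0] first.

Char counts: '$':1, 'a':2, 'b':3
C (first-col start): C('$')=0, C('a')=1, C('b')=3
L[0]='a': occ=0, LF[0]=C('a')+0=1+0=1
L[1]='b': occ=0, LF[1]=C('b')+0=3+0=3
L[2]='b': occ=1, LF[2]=C('b')+1=3+1=4
L[3]='b': occ=2, LF[3]=C('b')+2=3+2=5
L[4]='$': occ=0, LF[4]=C('$')+0=0+0=0
L[5]='a': occ=1, LF[5]=C('a')+1=1+1=2

Answer: 1 3 4 5 0 2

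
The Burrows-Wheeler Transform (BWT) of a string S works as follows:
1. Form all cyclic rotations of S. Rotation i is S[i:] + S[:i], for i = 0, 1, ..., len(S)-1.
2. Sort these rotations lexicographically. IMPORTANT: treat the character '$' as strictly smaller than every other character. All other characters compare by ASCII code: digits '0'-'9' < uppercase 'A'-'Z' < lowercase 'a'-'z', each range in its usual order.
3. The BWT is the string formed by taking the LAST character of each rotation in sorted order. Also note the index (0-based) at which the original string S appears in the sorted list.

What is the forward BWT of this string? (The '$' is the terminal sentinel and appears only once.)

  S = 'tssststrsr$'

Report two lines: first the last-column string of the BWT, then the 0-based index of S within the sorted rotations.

Answer: rstrtstss$s
9

Derivation:
All 11 rotations (rotation i = S[i:]+S[:i]):
  rot[0] = tssststrsr$
  rot[1] = ssststrsr$t
  rot[2] = sststrsr$ts
  rot[3] = ststrsr$tss
  rot[4] = tstrsr$tsss
  rot[5] = strsr$tssst
  rot[6] = trsr$tsssts
  rot[7] = rsr$tssstst
  rot[8] = sr$tssststr
  rot[9] = r$tssststrs
  rot[10] = $tssststrsr
Sorted (with $ < everything):
  sorted[0] = $tssststrsr  (last char: 'r')
  sorted[1] = r$tssststrs  (last char: 's')
  sorted[2] = rsr$tssstst  (last char: 't')
  sorted[3] = sr$tssststr  (last char: 'r')
  sorted[4] = ssststrsr$t  (last char: 't')
  sorted[5] = sststrsr$ts  (last char: 's')
  sorted[6] = strsr$tssst  (last char: 't')
  sorted[7] = ststrsr$tss  (last char: 's')
  sorted[8] = trsr$tsssts  (last char: 's')
  sorted[9] = tssststrsr$  (last char: '$')
  sorted[10] = tstrsr$tsss  (last char: 's')
Last column: rstrtstss$s
Original string S is at sorted index 9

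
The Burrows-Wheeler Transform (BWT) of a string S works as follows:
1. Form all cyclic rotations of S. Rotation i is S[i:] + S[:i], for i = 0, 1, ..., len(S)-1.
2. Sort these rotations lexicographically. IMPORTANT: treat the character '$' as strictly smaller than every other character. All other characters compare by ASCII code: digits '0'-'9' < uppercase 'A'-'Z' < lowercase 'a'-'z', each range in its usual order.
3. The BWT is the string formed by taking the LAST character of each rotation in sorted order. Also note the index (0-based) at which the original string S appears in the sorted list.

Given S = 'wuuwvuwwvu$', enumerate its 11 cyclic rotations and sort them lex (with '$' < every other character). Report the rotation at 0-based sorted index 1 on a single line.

All 11 rotations (rotation i = S[i:]+S[:i]):
  rot[0] = wuuwvuwwvu$
  rot[1] = uuwvuwwvu$w
  rot[2] = uwvuwwvu$wu
  rot[3] = wvuwwvu$wuu
  rot[4] = vuwwvu$wuuw
  rot[5] = uwwvu$wuuwv
  rot[6] = wwvu$wuuwvu
  rot[7] = wvu$wuuwvuw
  rot[8] = vu$wuuwvuww
  rot[9] = u$wuuwvuwwv
  rot[10] = $wuuwvuwwvu
Sorted (with $ < everything):
  sorted[0] = $wuuwvuwwvu
  sorted[1] = u$wuuwvuwwv
  sorted[2] = uuwvuwwvu$w
  sorted[3] = uwvuwwvu$wu
  sorted[4] = uwwvu$wuuwv
  sorted[5] = vu$wuuwvuww
  sorted[6] = vuwwvu$wuuw
  sorted[7] = wuuwvuwwvu$
  sorted[8] = wvu$wuuwvuw
  sorted[9] = wvuwwvu$wuu
  sorted[10] = wwvu$wuuwvu
sorted[1] = u$wuuwvuwwv

Answer: u$wuuwvuwwv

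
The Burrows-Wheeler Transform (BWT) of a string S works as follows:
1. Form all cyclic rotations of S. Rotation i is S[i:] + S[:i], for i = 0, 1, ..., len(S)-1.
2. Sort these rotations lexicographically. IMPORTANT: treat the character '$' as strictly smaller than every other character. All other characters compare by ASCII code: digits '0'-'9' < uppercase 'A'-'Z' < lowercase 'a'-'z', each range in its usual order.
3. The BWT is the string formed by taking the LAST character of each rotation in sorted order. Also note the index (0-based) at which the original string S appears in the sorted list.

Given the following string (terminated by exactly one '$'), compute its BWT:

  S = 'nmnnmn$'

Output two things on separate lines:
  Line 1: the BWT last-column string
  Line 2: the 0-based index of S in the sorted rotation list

All 7 rotations (rotation i = S[i:]+S[:i]):
  rot[0] = nmnnmn$
  rot[1] = mnnmn$n
  rot[2] = nnmn$nm
  rot[3] = nmn$nmn
  rot[4] = mn$nmnn
  rot[5] = n$nmnnm
  rot[6] = $nmnnmn
Sorted (with $ < everything):
  sorted[0] = $nmnnmn  (last char: 'n')
  sorted[1] = mn$nmnn  (last char: 'n')
  sorted[2] = mnnmn$n  (last char: 'n')
  sorted[3] = n$nmnnm  (last char: 'm')
  sorted[4] = nmn$nmn  (last char: 'n')
  sorted[5] = nmnnmn$  (last char: '$')
  sorted[6] = nnmn$nm  (last char: 'm')
Last column: nnnmn$m
Original string S is at sorted index 5

Answer: nnnmn$m
5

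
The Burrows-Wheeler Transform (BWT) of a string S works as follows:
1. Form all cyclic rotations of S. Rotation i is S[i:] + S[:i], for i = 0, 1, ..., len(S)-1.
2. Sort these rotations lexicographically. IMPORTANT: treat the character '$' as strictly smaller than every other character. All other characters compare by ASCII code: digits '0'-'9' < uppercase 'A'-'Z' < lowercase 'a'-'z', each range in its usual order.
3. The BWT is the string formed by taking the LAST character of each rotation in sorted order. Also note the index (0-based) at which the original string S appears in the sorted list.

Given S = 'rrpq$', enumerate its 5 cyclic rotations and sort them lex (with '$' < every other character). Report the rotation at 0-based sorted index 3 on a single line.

All 5 rotations (rotation i = S[i:]+S[:i]):
  rot[0] = rrpq$
  rot[1] = rpq$r
  rot[2] = pq$rr
  rot[3] = q$rrp
  rot[4] = $rrpq
Sorted (with $ < everything):
  sorted[0] = $rrpq
  sorted[1] = pq$rr
  sorted[2] = q$rrp
  sorted[3] = rpq$r
  sorted[4] = rrpq$
sorted[3] = rpq$r

Answer: rpq$r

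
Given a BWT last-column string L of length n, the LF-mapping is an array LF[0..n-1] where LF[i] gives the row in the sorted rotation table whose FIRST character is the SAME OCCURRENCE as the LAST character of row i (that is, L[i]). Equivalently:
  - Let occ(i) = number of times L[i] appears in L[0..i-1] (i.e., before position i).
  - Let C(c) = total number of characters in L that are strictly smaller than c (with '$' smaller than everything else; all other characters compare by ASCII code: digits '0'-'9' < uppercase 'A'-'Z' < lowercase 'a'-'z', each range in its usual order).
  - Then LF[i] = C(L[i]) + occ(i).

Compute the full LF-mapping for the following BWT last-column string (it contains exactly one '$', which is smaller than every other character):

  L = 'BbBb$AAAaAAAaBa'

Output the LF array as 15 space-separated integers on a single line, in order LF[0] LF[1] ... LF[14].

Char counts: '$':1, 'A':6, 'B':3, 'a':3, 'b':2
C (first-col start): C('$')=0, C('A')=1, C('B')=7, C('a')=10, C('b')=13
L[0]='B': occ=0, LF[0]=C('B')+0=7+0=7
L[1]='b': occ=0, LF[1]=C('b')+0=13+0=13
L[2]='B': occ=1, LF[2]=C('B')+1=7+1=8
L[3]='b': occ=1, LF[3]=C('b')+1=13+1=14
L[4]='$': occ=0, LF[4]=C('$')+0=0+0=0
L[5]='A': occ=0, LF[5]=C('A')+0=1+0=1
L[6]='A': occ=1, LF[6]=C('A')+1=1+1=2
L[7]='A': occ=2, LF[7]=C('A')+2=1+2=3
L[8]='a': occ=0, LF[8]=C('a')+0=10+0=10
L[9]='A': occ=3, LF[9]=C('A')+3=1+3=4
L[10]='A': occ=4, LF[10]=C('A')+4=1+4=5
L[11]='A': occ=5, LF[11]=C('A')+5=1+5=6
L[12]='a': occ=1, LF[12]=C('a')+1=10+1=11
L[13]='B': occ=2, LF[13]=C('B')+2=7+2=9
L[14]='a': occ=2, LF[14]=C('a')+2=10+2=12

Answer: 7 13 8 14 0 1 2 3 10 4 5 6 11 9 12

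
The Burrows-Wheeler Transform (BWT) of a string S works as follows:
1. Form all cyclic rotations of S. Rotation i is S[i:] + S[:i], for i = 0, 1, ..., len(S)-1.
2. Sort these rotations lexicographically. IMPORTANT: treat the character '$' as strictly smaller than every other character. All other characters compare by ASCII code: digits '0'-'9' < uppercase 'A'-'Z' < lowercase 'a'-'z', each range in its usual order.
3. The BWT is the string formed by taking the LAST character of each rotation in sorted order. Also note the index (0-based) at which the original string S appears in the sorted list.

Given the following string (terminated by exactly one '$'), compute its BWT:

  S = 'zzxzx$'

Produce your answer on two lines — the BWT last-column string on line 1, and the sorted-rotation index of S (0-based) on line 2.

Answer: xzzxz$
5

Derivation:
All 6 rotations (rotation i = S[i:]+S[:i]):
  rot[0] = zzxzx$
  rot[1] = zxzx$z
  rot[2] = xzx$zz
  rot[3] = zx$zzx
  rot[4] = x$zzxz
  rot[5] = $zzxzx
Sorted (with $ < everything):
  sorted[0] = $zzxzx  (last char: 'x')
  sorted[1] = x$zzxz  (last char: 'z')
  sorted[2] = xzx$zz  (last char: 'z')
  sorted[3] = zx$zzx  (last char: 'x')
  sorted[4] = zxzx$z  (last char: 'z')
  sorted[5] = zzxzx$  (last char: '$')
Last column: xzzxz$
Original string S is at sorted index 5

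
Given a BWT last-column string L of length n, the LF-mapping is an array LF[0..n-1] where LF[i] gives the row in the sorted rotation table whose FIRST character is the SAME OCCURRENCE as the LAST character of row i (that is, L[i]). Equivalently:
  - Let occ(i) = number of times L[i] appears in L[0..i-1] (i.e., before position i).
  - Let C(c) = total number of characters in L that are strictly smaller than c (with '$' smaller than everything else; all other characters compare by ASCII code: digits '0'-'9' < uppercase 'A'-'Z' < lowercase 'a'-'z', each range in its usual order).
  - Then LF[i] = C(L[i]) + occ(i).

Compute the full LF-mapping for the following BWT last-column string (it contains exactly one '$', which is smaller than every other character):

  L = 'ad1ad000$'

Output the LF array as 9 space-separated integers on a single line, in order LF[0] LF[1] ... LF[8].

Char counts: '$':1, '0':3, '1':1, 'a':2, 'd':2
C (first-col start): C('$')=0, C('0')=1, C('1')=4, C('a')=5, C('d')=7
L[0]='a': occ=0, LF[0]=C('a')+0=5+0=5
L[1]='d': occ=0, LF[1]=C('d')+0=7+0=7
L[2]='1': occ=0, LF[2]=C('1')+0=4+0=4
L[3]='a': occ=1, LF[3]=C('a')+1=5+1=6
L[4]='d': occ=1, LF[4]=C('d')+1=7+1=8
L[5]='0': occ=0, LF[5]=C('0')+0=1+0=1
L[6]='0': occ=1, LF[6]=C('0')+1=1+1=2
L[7]='0': occ=2, LF[7]=C('0')+2=1+2=3
L[8]='$': occ=0, LF[8]=C('$')+0=0+0=0

Answer: 5 7 4 6 8 1 2 3 0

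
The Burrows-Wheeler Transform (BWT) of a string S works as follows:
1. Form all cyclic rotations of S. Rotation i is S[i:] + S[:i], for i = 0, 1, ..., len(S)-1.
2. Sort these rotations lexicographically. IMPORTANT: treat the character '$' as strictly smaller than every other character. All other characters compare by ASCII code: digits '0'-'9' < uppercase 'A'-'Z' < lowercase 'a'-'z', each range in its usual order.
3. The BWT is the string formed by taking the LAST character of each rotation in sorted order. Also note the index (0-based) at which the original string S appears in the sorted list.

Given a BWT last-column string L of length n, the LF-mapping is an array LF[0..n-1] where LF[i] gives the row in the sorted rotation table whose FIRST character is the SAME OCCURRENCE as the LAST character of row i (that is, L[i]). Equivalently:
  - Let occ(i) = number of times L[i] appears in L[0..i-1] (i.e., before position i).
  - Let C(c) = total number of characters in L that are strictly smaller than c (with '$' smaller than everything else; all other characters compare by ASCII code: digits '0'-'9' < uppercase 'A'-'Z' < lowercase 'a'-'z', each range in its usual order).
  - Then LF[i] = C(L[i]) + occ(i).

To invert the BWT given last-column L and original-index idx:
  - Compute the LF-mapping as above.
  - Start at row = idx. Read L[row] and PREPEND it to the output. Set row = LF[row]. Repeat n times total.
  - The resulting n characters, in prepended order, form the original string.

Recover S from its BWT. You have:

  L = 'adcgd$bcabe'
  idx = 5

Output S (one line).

Answer: cadbegbcda$

Derivation:
LF mapping: 1 7 5 10 8 0 3 6 2 4 9
Walk LF starting at row 5, prepending L[row]:
  step 1: row=5, L[5]='$', prepend. Next row=LF[5]=0
  step 2: row=0, L[0]='a', prepend. Next row=LF[0]=1
  step 3: row=1, L[1]='d', prepend. Next row=LF[1]=7
  step 4: row=7, L[7]='c', prepend. Next row=LF[7]=6
  step 5: row=6, L[6]='b', prepend. Next row=LF[6]=3
  step 6: row=3, L[3]='g', prepend. Next row=LF[3]=10
  step 7: row=10, L[10]='e', prepend. Next row=LF[10]=9
  step 8: row=9, L[9]='b', prepend. Next row=LF[9]=4
  step 9: row=4, L[4]='d', prepend. Next row=LF[4]=8
  step 10: row=8, L[8]='a', prepend. Next row=LF[8]=2
  step 11: row=2, L[2]='c', prepend. Next row=LF[2]=5
Reversed output: cadbegbcda$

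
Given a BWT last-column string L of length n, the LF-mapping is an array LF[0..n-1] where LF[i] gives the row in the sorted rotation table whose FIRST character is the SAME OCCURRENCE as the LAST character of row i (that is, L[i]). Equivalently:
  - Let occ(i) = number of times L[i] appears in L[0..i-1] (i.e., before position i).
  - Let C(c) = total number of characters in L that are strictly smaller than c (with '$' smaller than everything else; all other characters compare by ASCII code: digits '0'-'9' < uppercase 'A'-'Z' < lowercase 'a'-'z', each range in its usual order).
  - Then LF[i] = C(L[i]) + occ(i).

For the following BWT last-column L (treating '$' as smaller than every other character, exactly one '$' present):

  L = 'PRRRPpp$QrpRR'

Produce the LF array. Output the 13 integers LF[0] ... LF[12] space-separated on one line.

Answer: 1 4 5 6 2 9 10 0 3 12 11 7 8

Derivation:
Char counts: '$':1, 'P':2, 'Q':1, 'R':5, 'p':3, 'r':1
C (first-col start): C('$')=0, C('P')=1, C('Q')=3, C('R')=4, C('p')=9, C('r')=12
L[0]='P': occ=0, LF[0]=C('P')+0=1+0=1
L[1]='R': occ=0, LF[1]=C('R')+0=4+0=4
L[2]='R': occ=1, LF[2]=C('R')+1=4+1=5
L[3]='R': occ=2, LF[3]=C('R')+2=4+2=6
L[4]='P': occ=1, LF[4]=C('P')+1=1+1=2
L[5]='p': occ=0, LF[5]=C('p')+0=9+0=9
L[6]='p': occ=1, LF[6]=C('p')+1=9+1=10
L[7]='$': occ=0, LF[7]=C('$')+0=0+0=0
L[8]='Q': occ=0, LF[8]=C('Q')+0=3+0=3
L[9]='r': occ=0, LF[9]=C('r')+0=12+0=12
L[10]='p': occ=2, LF[10]=C('p')+2=9+2=11
L[11]='R': occ=3, LF[11]=C('R')+3=4+3=7
L[12]='R': occ=4, LF[12]=C('R')+4=4+4=8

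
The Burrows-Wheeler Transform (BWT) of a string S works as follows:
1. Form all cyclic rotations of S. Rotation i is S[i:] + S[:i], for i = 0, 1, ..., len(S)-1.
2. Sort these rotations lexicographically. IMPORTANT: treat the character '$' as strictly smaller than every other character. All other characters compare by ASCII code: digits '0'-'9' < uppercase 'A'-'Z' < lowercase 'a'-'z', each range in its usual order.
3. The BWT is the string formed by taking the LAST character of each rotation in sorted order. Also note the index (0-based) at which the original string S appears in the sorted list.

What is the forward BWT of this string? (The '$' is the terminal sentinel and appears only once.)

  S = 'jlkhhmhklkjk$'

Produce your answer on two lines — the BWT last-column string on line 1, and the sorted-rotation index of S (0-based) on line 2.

Answer: kkmhk$jllhjkh
5

Derivation:
All 13 rotations (rotation i = S[i:]+S[:i]):
  rot[0] = jlkhhmhklkjk$
  rot[1] = lkhhmhklkjk$j
  rot[2] = khhmhklkjk$jl
  rot[3] = hhmhklkjk$jlk
  rot[4] = hmhklkjk$jlkh
  rot[5] = mhklkjk$jlkhh
  rot[6] = hklkjk$jlkhhm
  rot[7] = klkjk$jlkhhmh
  rot[8] = lkjk$jlkhhmhk
  rot[9] = kjk$jlkhhmhkl
  rot[10] = jk$jlkhhmhklk
  rot[11] = k$jlkhhmhklkj
  rot[12] = $jlkhhmhklkjk
Sorted (with $ < everything):
  sorted[0] = $jlkhhmhklkjk  (last char: 'k')
  sorted[1] = hhmhklkjk$jlk  (last char: 'k')
  sorted[2] = hklkjk$jlkhhm  (last char: 'm')
  sorted[3] = hmhklkjk$jlkh  (last char: 'h')
  sorted[4] = jk$jlkhhmhklk  (last char: 'k')
  sorted[5] = jlkhhmhklkjk$  (last char: '$')
  sorted[6] = k$jlkhhmhklkj  (last char: 'j')
  sorted[7] = khhmhklkjk$jl  (last char: 'l')
  sorted[8] = kjk$jlkhhmhkl  (last char: 'l')
  sorted[9] = klkjk$jlkhhmh  (last char: 'h')
  sorted[10] = lkhhmhklkjk$j  (last char: 'j')
  sorted[11] = lkjk$jlkhhmhk  (last char: 'k')
  sorted[12] = mhklkjk$jlkhh  (last char: 'h')
Last column: kkmhk$jllhjkh
Original string S is at sorted index 5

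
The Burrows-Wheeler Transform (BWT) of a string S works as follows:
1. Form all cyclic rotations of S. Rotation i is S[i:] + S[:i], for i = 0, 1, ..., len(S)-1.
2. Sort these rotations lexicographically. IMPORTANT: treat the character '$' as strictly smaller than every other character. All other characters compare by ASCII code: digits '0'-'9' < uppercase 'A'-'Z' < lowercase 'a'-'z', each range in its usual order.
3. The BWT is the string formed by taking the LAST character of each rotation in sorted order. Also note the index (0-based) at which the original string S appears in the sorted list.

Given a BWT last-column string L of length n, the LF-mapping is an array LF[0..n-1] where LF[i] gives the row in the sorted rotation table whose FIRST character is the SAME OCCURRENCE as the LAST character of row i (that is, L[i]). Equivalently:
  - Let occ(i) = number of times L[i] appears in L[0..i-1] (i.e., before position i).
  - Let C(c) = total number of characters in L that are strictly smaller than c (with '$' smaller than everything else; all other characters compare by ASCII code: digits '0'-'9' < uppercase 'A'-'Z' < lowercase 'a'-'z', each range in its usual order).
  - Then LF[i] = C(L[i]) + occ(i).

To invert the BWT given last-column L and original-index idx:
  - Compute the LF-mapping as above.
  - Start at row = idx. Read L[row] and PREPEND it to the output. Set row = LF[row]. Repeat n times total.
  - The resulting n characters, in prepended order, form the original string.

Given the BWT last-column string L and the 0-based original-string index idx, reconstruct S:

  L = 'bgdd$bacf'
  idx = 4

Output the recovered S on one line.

Answer: cfgadbdb$

Derivation:
LF mapping: 2 8 5 6 0 3 1 4 7
Walk LF starting at row 4, prepending L[row]:
  step 1: row=4, L[4]='$', prepend. Next row=LF[4]=0
  step 2: row=0, L[0]='b', prepend. Next row=LF[0]=2
  step 3: row=2, L[2]='d', prepend. Next row=LF[2]=5
  step 4: row=5, L[5]='b', prepend. Next row=LF[5]=3
  step 5: row=3, L[3]='d', prepend. Next row=LF[3]=6
  step 6: row=6, L[6]='a', prepend. Next row=LF[6]=1
  step 7: row=1, L[1]='g', prepend. Next row=LF[1]=8
  step 8: row=8, L[8]='f', prepend. Next row=LF[8]=7
  step 9: row=7, L[7]='c', prepend. Next row=LF[7]=4
Reversed output: cfgadbdb$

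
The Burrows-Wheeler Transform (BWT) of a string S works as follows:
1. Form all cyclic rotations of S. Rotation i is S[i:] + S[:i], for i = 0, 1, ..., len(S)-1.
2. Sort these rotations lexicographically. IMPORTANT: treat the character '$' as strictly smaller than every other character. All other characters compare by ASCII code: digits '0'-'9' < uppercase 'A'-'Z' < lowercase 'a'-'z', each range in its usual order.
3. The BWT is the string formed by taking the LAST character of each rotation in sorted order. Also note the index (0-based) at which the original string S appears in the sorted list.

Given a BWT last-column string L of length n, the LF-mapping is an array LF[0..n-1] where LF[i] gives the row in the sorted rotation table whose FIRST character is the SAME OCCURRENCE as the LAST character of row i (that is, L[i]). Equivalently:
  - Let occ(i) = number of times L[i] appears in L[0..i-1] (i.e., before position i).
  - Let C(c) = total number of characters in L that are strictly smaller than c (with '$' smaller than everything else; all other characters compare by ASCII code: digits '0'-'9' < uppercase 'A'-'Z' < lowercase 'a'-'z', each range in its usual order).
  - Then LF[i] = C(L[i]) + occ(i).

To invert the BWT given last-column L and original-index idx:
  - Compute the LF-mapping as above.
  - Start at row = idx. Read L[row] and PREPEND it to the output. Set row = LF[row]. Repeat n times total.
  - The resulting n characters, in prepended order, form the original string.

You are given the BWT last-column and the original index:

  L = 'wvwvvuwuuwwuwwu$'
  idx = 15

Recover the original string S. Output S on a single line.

LF mapping: 9 6 10 7 8 1 11 2 3 12 13 4 14 15 5 0
Walk LF starting at row 15, prepending L[row]:
  step 1: row=15, L[15]='$', prepend. Next row=LF[15]=0
  step 2: row=0, L[0]='w', prepend. Next row=LF[0]=9
  step 3: row=9, L[9]='w', prepend. Next row=LF[9]=12
  step 4: row=12, L[12]='w', prepend. Next row=LF[12]=14
  step 5: row=14, L[14]='u', prepend. Next row=LF[14]=5
  step 6: row=5, L[5]='u', prepend. Next row=LF[5]=1
  step 7: row=1, L[1]='v', prepend. Next row=LF[1]=6
  step 8: row=6, L[6]='w', prepend. Next row=LF[6]=11
  step 9: row=11, L[11]='u', prepend. Next row=LF[11]=4
  step 10: row=4, L[4]='v', prepend. Next row=LF[4]=8
  step 11: row=8, L[8]='u', prepend. Next row=LF[8]=3
  step 12: row=3, L[3]='v', prepend. Next row=LF[3]=7
  step 13: row=7, L[7]='u', prepend. Next row=LF[7]=2
  step 14: row=2, L[2]='w', prepend. Next row=LF[2]=10
  step 15: row=10, L[10]='w', prepend. Next row=LF[10]=13
  step 16: row=13, L[13]='w', prepend. Next row=LF[13]=15
Reversed output: wwwuvuvuwvuuwww$

Answer: wwwuvuvuwvuuwww$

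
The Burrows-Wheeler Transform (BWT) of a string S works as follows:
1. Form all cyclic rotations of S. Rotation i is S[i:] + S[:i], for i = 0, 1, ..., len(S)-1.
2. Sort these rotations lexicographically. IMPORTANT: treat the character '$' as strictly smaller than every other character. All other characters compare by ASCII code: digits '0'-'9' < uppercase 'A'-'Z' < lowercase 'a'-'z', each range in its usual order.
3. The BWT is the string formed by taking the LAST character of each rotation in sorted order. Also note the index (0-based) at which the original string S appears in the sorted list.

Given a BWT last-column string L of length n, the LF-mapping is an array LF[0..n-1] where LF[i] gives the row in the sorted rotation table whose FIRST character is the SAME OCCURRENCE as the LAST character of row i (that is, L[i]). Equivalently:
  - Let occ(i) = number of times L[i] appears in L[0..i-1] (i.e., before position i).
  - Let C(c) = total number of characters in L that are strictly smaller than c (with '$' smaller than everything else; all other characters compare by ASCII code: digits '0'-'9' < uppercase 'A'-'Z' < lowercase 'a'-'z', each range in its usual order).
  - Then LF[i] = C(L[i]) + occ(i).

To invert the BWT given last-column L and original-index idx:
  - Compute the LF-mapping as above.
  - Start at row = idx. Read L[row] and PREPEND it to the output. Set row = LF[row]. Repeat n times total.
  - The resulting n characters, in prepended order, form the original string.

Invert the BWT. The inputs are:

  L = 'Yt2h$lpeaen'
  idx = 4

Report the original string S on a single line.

LF mapping: 2 10 1 6 0 7 9 4 3 5 8
Walk LF starting at row 4, prepending L[row]:
  step 1: row=4, L[4]='$', prepend. Next row=LF[4]=0
  step 2: row=0, L[0]='Y', prepend. Next row=LF[0]=2
  step 3: row=2, L[2]='2', prepend. Next row=LF[2]=1
  step 4: row=1, L[1]='t', prepend. Next row=LF[1]=10
  step 5: row=10, L[10]='n', prepend. Next row=LF[10]=8
  step 6: row=8, L[8]='a', prepend. Next row=LF[8]=3
  step 7: row=3, L[3]='h', prepend. Next row=LF[3]=6
  step 8: row=6, L[6]='p', prepend. Next row=LF[6]=9
  step 9: row=9, L[9]='e', prepend. Next row=LF[9]=5
  step 10: row=5, L[5]='l', prepend. Next row=LF[5]=7
  step 11: row=7, L[7]='e', prepend. Next row=LF[7]=4
Reversed output: elephant2Y$

Answer: elephant2Y$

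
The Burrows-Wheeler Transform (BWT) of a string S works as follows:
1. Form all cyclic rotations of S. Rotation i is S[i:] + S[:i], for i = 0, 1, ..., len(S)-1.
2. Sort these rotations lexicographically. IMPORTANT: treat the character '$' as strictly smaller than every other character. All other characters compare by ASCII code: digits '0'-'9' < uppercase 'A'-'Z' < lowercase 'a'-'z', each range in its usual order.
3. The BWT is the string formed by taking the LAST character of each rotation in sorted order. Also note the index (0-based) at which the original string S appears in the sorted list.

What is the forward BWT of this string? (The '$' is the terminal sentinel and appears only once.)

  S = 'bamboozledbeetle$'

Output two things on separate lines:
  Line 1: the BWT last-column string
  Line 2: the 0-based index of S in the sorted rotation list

All 17 rotations (rotation i = S[i:]+S[:i]):
  rot[0] = bamboozledbeetle$
  rot[1] = amboozledbeetle$b
  rot[2] = mboozledbeetle$ba
  rot[3] = boozledbeetle$bam
  rot[4] = oozledbeetle$bamb
  rot[5] = ozledbeetle$bambo
  rot[6] = zledbeetle$bamboo
  rot[7] = ledbeetle$bambooz
  rot[8] = edbeetle$bamboozl
  rot[9] = dbeetle$bamboozle
  rot[10] = beetle$bamboozled
  rot[11] = eetle$bamboozledb
  rot[12] = etle$bamboozledbe
  rot[13] = tle$bamboozledbee
  rot[14] = le$bamboozledbeet
  rot[15] = e$bamboozledbeetl
  rot[16] = $bamboozledbeetle
Sorted (with $ < everything):
  sorted[0] = $bamboozledbeetle  (last char: 'e')
  sorted[1] = amboozledbeetle$b  (last char: 'b')
  sorted[2] = bamboozledbeetle$  (last char: '$')
  sorted[3] = beetle$bamboozled  (last char: 'd')
  sorted[4] = boozledbeetle$bam  (last char: 'm')
  sorted[5] = dbeetle$bamboozle  (last char: 'e')
  sorted[6] = e$bamboozledbeetl  (last char: 'l')
  sorted[7] = edbeetle$bamboozl  (last char: 'l')
  sorted[8] = eetle$bamboozledb  (last char: 'b')
  sorted[9] = etle$bamboozledbe  (last char: 'e')
  sorted[10] = le$bamboozledbeet  (last char: 't')
  sorted[11] = ledbeetle$bambooz  (last char: 'z')
  sorted[12] = mboozledbeetle$ba  (last char: 'a')
  sorted[13] = oozledbeetle$bamb  (last char: 'b')
  sorted[14] = ozledbeetle$bambo  (last char: 'o')
  sorted[15] = tle$bamboozledbee  (last char: 'e')
  sorted[16] = zledbeetle$bamboo  (last char: 'o')
Last column: eb$dmellbetzaboeo
Original string S is at sorted index 2

Answer: eb$dmellbetzaboeo
2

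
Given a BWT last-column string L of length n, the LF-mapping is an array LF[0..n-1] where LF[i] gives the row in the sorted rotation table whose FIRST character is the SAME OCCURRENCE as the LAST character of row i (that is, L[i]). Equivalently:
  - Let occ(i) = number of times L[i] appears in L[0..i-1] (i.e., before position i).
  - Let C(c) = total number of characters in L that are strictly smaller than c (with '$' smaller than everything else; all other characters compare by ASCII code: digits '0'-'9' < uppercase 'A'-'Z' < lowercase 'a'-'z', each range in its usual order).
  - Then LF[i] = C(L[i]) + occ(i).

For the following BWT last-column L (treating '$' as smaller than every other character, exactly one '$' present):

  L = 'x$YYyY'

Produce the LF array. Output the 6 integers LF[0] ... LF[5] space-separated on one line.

Char counts: '$':1, 'Y':3, 'x':1, 'y':1
C (first-col start): C('$')=0, C('Y')=1, C('x')=4, C('y')=5
L[0]='x': occ=0, LF[0]=C('x')+0=4+0=4
L[1]='$': occ=0, LF[1]=C('$')+0=0+0=0
L[2]='Y': occ=0, LF[2]=C('Y')+0=1+0=1
L[3]='Y': occ=1, LF[3]=C('Y')+1=1+1=2
L[4]='y': occ=0, LF[4]=C('y')+0=5+0=5
L[5]='Y': occ=2, LF[5]=C('Y')+2=1+2=3

Answer: 4 0 1 2 5 3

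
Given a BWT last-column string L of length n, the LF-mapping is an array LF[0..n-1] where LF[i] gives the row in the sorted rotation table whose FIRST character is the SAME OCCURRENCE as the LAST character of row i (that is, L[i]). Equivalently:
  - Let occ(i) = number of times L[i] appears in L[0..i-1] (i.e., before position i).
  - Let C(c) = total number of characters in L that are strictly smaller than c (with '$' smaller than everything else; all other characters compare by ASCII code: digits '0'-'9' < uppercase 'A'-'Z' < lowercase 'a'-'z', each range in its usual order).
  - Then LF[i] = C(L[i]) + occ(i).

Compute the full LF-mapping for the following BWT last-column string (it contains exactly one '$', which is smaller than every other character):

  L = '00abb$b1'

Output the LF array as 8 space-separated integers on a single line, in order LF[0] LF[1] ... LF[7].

Answer: 1 2 4 5 6 0 7 3

Derivation:
Char counts: '$':1, '0':2, '1':1, 'a':1, 'b':3
C (first-col start): C('$')=0, C('0')=1, C('1')=3, C('a')=4, C('b')=5
L[0]='0': occ=0, LF[0]=C('0')+0=1+0=1
L[1]='0': occ=1, LF[1]=C('0')+1=1+1=2
L[2]='a': occ=0, LF[2]=C('a')+0=4+0=4
L[3]='b': occ=0, LF[3]=C('b')+0=5+0=5
L[4]='b': occ=1, LF[4]=C('b')+1=5+1=6
L[5]='$': occ=0, LF[5]=C('$')+0=0+0=0
L[6]='b': occ=2, LF[6]=C('b')+2=5+2=7
L[7]='1': occ=0, LF[7]=C('1')+0=3+0=3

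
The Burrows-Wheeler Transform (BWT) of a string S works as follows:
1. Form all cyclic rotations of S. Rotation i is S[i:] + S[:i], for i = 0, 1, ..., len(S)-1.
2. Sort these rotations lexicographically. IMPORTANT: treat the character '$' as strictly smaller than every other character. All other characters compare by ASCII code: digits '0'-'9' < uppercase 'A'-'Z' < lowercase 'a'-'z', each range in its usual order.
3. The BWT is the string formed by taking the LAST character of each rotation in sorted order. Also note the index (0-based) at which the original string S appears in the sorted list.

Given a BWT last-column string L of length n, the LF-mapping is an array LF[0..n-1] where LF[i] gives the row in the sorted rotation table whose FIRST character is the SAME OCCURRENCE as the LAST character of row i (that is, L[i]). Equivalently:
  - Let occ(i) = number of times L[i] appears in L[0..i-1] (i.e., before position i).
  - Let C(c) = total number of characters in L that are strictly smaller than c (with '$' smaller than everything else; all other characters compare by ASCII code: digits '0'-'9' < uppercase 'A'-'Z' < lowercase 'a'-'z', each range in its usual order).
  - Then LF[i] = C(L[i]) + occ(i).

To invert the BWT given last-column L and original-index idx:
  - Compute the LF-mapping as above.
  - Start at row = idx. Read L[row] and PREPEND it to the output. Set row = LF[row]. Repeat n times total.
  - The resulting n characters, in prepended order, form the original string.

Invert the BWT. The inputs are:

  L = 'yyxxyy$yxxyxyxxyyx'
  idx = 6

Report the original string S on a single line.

LF mapping: 9 10 1 2 11 12 0 13 3 4 14 5 15 6 7 16 17 8
Walk LF starting at row 6, prepending L[row]:
  step 1: row=6, L[6]='$', prepend. Next row=LF[6]=0
  step 2: row=0, L[0]='y', prepend. Next row=LF[0]=9
  step 3: row=9, L[9]='x', prepend. Next row=LF[9]=4
  step 4: row=4, L[4]='y', prepend. Next row=LF[4]=11
  step 5: row=11, L[11]='x', prepend. Next row=LF[11]=5
  step 6: row=5, L[5]='y', prepend. Next row=LF[5]=12
  step 7: row=12, L[12]='y', prepend. Next row=LF[12]=15
  step 8: row=15, L[15]='y', prepend. Next row=LF[15]=16
  step 9: row=16, L[16]='y', prepend. Next row=LF[16]=17
  step 10: row=17, L[17]='x', prepend. Next row=LF[17]=8
  step 11: row=8, L[8]='x', prepend. Next row=LF[8]=3
  step 12: row=3, L[3]='x', prepend. Next row=LF[3]=2
  step 13: row=2, L[2]='x', prepend. Next row=LF[2]=1
  step 14: row=1, L[1]='y', prepend. Next row=LF[1]=10
  step 15: row=10, L[10]='y', prepend. Next row=LF[10]=14
  step 16: row=14, L[14]='x', prepend. Next row=LF[14]=7
  step 17: row=7, L[7]='y', prepend. Next row=LF[7]=13
  step 18: row=13, L[13]='x', prepend. Next row=LF[13]=6
Reversed output: xyxyyxxxxyyyyxyxy$

Answer: xyxyyxxxxyyyyxyxy$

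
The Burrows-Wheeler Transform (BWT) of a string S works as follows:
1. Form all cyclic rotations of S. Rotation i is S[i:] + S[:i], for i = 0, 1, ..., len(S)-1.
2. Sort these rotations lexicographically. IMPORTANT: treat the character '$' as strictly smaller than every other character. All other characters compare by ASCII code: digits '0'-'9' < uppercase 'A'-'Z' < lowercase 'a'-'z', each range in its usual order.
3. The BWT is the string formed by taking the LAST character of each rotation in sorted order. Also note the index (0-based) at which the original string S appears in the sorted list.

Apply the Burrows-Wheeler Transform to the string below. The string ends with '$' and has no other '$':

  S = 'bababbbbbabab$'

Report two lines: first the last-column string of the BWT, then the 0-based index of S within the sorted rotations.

All 14 rotations (rotation i = S[i:]+S[:i]):
  rot[0] = bababbbbbabab$
  rot[1] = ababbbbbabab$b
  rot[2] = babbbbbabab$ba
  rot[3] = abbbbbabab$bab
  rot[4] = bbbbbabab$baba
  rot[5] = bbbbabab$babab
  rot[6] = bbbabab$bababb
  rot[7] = bbabab$bababbb
  rot[8] = babab$bababbbb
  rot[9] = abab$bababbbbb
  rot[10] = bab$bababbbbba
  rot[11] = ab$bababbbbbab
  rot[12] = b$bababbbbbaba
  rot[13] = $bababbbbbabab
Sorted (with $ < everything):
  sorted[0] = $bababbbbbabab  (last char: 'b')
  sorted[1] = ab$bababbbbbab  (last char: 'b')
  sorted[2] = abab$bababbbbb  (last char: 'b')
  sorted[3] = ababbbbbabab$b  (last char: 'b')
  sorted[4] = abbbbbabab$bab  (last char: 'b')
  sorted[5] = b$bababbbbbaba  (last char: 'a')
  sorted[6] = bab$bababbbbba  (last char: 'a')
  sorted[7] = babab$bababbbb  (last char: 'b')
  sorted[8] = bababbbbbabab$  (last char: '$')
  sorted[9] = babbbbbabab$ba  (last char: 'a')
  sorted[10] = bbabab$bababbb  (last char: 'b')
  sorted[11] = bbbabab$bababb  (last char: 'b')
  sorted[12] = bbbbabab$babab  (last char: 'b')
  sorted[13] = bbbbbabab$baba  (last char: 'a')
Last column: bbbbbaab$abbba
Original string S is at sorted index 8

Answer: bbbbbaab$abbba
8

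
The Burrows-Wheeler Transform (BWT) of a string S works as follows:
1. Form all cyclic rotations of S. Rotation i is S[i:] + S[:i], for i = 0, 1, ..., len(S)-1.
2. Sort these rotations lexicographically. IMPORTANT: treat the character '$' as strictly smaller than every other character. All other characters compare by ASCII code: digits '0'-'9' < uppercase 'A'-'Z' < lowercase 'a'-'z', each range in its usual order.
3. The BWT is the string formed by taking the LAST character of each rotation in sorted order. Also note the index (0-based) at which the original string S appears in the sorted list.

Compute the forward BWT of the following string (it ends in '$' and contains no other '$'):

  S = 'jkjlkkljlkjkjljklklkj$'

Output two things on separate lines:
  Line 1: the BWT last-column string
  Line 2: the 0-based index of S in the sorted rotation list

Answer: jkk$lklklljjlkljjkkjjk
3

Derivation:
All 22 rotations (rotation i = S[i:]+S[:i]):
  rot[0] = jkjlkkljlkjkjljklklkj$
  rot[1] = kjlkkljlkjkjljklklkj$j
  rot[2] = jlkkljlkjkjljklklkj$jk
  rot[3] = lkkljlkjkjljklklkj$jkj
  rot[4] = kkljlkjkjljklklkj$jkjl
  rot[5] = kljlkjkjljklklkj$jkjlk
  rot[6] = ljlkjkjljklklkj$jkjlkk
  rot[7] = jlkjkjljklklkj$jkjlkkl
  rot[8] = lkjkjljklklkj$jkjlkklj
  rot[9] = kjkjljklklkj$jkjlkkljl
  rot[10] = jkjljklklkj$jkjlkkljlk
  rot[11] = kjljklklkj$jkjlkkljlkj
  rot[12] = jljklklkj$jkjlkkljlkjk
  rot[13] = ljklklkj$jkjlkkljlkjkj
  rot[14] = jklklkj$jkjlkkljlkjkjl
  rot[15] = klklkj$jkjlkkljlkjkjlj
  rot[16] = lklkj$jkjlkkljlkjkjljk
  rot[17] = klkj$jkjlkkljlkjkjljkl
  rot[18] = lkj$jkjlkkljlkjkjljklk
  rot[19] = kj$jkjlkkljlkjkjljklkl
  rot[20] = j$jkjlkkljlkjkjljklklk
  rot[21] = $jkjlkkljlkjkjljklklkj
Sorted (with $ < everything):
  sorted[0] = $jkjlkkljlkjkjljklklkj  (last char: 'j')
  sorted[1] = j$jkjlkkljlkjkjljklklk  (last char: 'k')
  sorted[2] = jkjljklklkj$jkjlkkljlk  (last char: 'k')
  sorted[3] = jkjlkkljlkjkjljklklkj$  (last char: '$')
  sorted[4] = jklklkj$jkjlkkljlkjkjl  (last char: 'l')
  sorted[5] = jljklklkj$jkjlkkljlkjk  (last char: 'k')
  sorted[6] = jlkjkjljklklkj$jkjlkkl  (last char: 'l')
  sorted[7] = jlkkljlkjkjljklklkj$jk  (last char: 'k')
  sorted[8] = kj$jkjlkkljlkjkjljklkl  (last char: 'l')
  sorted[9] = kjkjljklklkj$jkjlkkljl  (last char: 'l')
  sorted[10] = kjljklklkj$jkjlkkljlkj  (last char: 'j')
  sorted[11] = kjlkkljlkjkjljklklkj$j  (last char: 'j')
  sorted[12] = kkljlkjkjljklklkj$jkjl  (last char: 'l')
  sorted[13] = kljlkjkjljklklkj$jkjlk  (last char: 'k')
  sorted[14] = klkj$jkjlkkljlkjkjljkl  (last char: 'l')
  sorted[15] = klklkj$jkjlkkljlkjkjlj  (last char: 'j')
  sorted[16] = ljklklkj$jkjlkkljlkjkj  (last char: 'j')
  sorted[17] = ljlkjkjljklklkj$jkjlkk  (last char: 'k')
  sorted[18] = lkj$jkjlkkljlkjkjljklk  (last char: 'k')
  sorted[19] = lkjkjljklklkj$jkjlkklj  (last char: 'j')
  sorted[20] = lkkljlkjkjljklklkj$jkj  (last char: 'j')
  sorted[21] = lklkj$jkjlkkljlkjkjljk  (last char: 'k')
Last column: jkk$lklklljjlkljjkkjjk
Original string S is at sorted index 3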